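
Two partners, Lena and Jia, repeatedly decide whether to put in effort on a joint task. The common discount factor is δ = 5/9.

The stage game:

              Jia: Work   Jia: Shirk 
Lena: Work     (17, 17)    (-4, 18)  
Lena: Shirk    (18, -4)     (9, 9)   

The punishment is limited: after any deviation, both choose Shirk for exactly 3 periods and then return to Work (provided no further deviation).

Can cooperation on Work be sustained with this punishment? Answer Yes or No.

A one-shot deviation gives 18 now, then 9 for 3 periods, then back to 17.
Gain from deviating: (18−17) today; loss: (17−9) in each of the next 3 periods.
No-deviation condition: (17−9)(δ+…+δ^3) ≥ 18−17, i.e. δ+…+δ^3 ≥ 1/8.
At δ = 5/9: δ+…+δ^3 = 1.0357 ≥ 0.1250.
So cooperation is sustainable.

Yes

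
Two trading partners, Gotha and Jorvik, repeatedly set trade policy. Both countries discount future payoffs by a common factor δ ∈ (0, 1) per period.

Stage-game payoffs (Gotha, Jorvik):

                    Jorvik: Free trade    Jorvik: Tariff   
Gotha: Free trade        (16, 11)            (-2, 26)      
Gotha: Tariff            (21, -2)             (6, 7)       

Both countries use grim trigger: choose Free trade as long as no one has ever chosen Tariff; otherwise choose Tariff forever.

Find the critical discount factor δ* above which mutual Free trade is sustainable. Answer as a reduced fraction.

Gotha: cooperation gives 16 each period; deviation gives 21 once then 6 forever.
  16/(1−δ) ≥ 21 + 6δ/(1−δ) ⇒ δ ≥ 5/15 = 1/3.
Jorvik: cooperation gives 11 each period; deviation gives 26 once then 7 forever.
  δ ≥ 15/19.
Both must hold, so the binding constraint is Jorvik's: δ ≥ 15/19.

15/19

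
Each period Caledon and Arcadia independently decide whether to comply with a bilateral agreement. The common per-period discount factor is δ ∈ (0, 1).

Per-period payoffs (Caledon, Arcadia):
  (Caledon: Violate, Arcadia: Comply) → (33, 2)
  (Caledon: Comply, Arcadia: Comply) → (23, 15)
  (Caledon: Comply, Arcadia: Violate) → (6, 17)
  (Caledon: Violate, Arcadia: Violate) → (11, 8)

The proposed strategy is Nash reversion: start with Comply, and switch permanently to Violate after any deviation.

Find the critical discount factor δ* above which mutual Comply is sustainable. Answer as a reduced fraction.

5/11

For Caledon: deviation gain 33−23 = 10, per-period punishment loss 23−11 = 12. IC gives δ ≥ 10/22 = 5/11.
For Arcadia: gain 2, loss 7 per period, so δ ≥ 2/9.
The tighter constraint is Caledon's, so cooperation needs δ ≥ 5/11.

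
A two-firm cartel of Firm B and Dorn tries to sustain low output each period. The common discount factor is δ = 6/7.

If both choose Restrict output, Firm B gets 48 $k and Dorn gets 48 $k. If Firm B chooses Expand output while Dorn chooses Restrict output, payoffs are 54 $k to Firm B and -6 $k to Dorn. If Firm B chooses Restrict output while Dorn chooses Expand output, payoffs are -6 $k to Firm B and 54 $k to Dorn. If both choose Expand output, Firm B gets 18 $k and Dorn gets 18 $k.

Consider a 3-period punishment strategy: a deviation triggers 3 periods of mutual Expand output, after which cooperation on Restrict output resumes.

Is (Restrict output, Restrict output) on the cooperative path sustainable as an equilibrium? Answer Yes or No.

A one-shot deviation gives 54 now, then 18 for 3 periods, then back to 48.
Gain from deviating: (54−48) today; loss: (48−18) in each of the next 3 periods.
No-deviation condition: (48−18)(δ+…+δ^3) ≥ 54−48, i.e. δ+…+δ^3 ≥ 1/5.
At δ = 6/7: δ+…+δ^3 = 2.2216 ≥ 0.2000.
So cooperation is sustainable.

Yes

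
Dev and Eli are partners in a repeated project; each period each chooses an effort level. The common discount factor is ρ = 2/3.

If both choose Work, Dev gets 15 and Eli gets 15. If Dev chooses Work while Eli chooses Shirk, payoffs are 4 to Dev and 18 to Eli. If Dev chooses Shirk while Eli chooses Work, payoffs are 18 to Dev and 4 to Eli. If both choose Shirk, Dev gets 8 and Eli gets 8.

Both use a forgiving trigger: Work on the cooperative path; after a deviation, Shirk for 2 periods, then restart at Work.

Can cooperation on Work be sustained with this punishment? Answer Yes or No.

IC: ρ+…+ρ^2 ≥ (18−15)/(15−8) = 3/7.
At ρ = 2/3: partial sum = 1.1111 ≥ 0.4286. Cooperation sustainable.

Yes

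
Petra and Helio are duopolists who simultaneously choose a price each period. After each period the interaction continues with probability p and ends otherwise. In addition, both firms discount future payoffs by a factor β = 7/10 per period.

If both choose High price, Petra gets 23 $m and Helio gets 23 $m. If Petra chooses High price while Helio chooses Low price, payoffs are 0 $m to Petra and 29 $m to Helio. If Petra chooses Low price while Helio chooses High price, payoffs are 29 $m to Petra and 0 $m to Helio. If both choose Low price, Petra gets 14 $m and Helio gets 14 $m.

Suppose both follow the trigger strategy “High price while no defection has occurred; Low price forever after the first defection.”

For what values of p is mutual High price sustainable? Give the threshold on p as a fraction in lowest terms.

With continuation probability p and discount β, the effective per-period discount factor is βp.
Grim-trigger IC: βp ≥ (29−23)/(29−14) = 2/5.
So p ≥ (2/5)/(7/10) = 4/7.

4/7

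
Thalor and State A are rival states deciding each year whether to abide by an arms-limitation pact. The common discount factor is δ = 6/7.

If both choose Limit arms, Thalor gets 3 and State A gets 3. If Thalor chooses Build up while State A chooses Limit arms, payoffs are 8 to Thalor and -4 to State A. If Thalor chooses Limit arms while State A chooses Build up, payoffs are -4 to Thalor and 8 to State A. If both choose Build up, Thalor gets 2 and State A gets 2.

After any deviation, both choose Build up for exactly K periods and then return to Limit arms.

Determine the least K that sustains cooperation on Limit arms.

No profitable deviation requires (3−2)(δ+…+δ^K) ≥ 8−3, i.e. δ+…+δ^K ≥ 5 ≈ 5.0000.
With δ = 6/7, the partial sums are K=1: 0.8571, K=2: 1.5918, …, K=10: 4.7157, K=11: 4.8991, K=12: 5.0564.
K = 12 is the first length at which the sum reaches 5.0000.

12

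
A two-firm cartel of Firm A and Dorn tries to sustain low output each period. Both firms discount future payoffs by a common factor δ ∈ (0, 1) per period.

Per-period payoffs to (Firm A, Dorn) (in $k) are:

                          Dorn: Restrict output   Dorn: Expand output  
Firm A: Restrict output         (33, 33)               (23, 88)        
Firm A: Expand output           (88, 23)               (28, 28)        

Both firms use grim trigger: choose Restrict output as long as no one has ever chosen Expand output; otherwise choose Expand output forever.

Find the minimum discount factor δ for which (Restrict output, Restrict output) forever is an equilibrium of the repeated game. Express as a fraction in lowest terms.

11/12

One-period gain from deviating is 88 − 33 = 55. The loss is 33 − 28 = 5 in every subsequent period, with present value 5·δ/(1−δ).
Deviation is unprofitable when 5·δ/(1−δ) ≥ 55, i.e. δ/(1−δ) ≥ 11.
Equivalently δ ≥ 55/(55+5) = 11/12.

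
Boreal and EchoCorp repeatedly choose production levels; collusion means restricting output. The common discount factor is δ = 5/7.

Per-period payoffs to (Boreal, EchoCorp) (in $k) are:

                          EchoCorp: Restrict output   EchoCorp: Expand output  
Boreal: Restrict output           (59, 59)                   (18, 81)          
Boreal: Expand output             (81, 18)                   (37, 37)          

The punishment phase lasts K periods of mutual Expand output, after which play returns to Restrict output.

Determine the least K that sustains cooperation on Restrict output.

No profitable deviation requires (59−37)(δ+…+δ^K) ≥ 81−59, i.e. δ+…+δ^K ≥ 1 ≈ 1.0000.
With δ = 5/7, the partial sums are K=1: 0.7143, K=2: 1.2245.
K = 2 is the first length at which the sum reaches 1.0000.

2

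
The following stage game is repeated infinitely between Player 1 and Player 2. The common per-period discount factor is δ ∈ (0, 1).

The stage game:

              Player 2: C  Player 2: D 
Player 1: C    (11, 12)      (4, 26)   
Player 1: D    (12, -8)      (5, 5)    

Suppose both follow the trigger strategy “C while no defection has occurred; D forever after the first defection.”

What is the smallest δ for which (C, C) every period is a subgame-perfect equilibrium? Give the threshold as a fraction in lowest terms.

2/3

Player 1: cooperation gives 11 each period; deviation gives 12 once then 5 forever.
  11/(1−δ) ≥ 12 + 5δ/(1−δ) ⇒ δ ≥ 1/7.
Player 2: cooperation gives 12 each period; deviation gives 26 once then 5 forever.
  δ ≥ 14/21 = 2/3.
Both must hold, so the binding constraint is Player 2's: δ ≥ 2/3.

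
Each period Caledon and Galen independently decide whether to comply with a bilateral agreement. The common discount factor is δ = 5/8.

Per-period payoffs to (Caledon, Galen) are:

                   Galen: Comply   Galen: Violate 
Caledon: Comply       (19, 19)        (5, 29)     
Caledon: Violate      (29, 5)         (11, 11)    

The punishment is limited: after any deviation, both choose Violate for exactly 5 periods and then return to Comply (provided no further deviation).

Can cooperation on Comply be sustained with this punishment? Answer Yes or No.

Comparing payoff streams over the 6 periods until play realigns: cooperate → 19(1+δ+…+δ^5); deviate → 29 + 11(δ+…+δ^5).
Cooperation is sustained iff (19−11)(δ+…+δ^5) ≥ 29−19.
δ+…+δ^5 = 5/8·(1−(5/8)^5)/(1−5/8) = 1.5077, and (29−19)/(19−11) = 1.2500.
1.5077 ≥ 1.2500, so cooperation is sustainable.

Yes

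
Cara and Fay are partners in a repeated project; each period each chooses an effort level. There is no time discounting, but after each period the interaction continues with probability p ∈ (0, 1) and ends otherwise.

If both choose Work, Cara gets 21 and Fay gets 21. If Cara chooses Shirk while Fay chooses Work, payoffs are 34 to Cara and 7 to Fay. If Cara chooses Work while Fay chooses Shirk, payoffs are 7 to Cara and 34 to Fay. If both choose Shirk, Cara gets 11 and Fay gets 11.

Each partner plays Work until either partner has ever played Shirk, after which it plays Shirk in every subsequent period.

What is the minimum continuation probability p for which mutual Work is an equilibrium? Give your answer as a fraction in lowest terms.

Expected cooperation value is 21 + p·21 + p²·21 + … = 21/(1−p); deviation gives 34 + p·11/(1−p).
21 ≥ 34(1−p) + 11p ⇒ 23p ≥ 13 ⇒ p ≥ 13/23.

13/23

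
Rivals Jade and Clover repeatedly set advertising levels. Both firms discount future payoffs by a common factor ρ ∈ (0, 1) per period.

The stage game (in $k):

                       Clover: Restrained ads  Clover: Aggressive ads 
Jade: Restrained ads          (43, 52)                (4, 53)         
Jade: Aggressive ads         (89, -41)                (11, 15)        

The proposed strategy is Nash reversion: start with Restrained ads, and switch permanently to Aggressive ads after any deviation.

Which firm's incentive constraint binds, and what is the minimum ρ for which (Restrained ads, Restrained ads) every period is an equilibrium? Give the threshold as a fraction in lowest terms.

Jade; ρ ≥ 23/39

Jade: cooperation gives 43 each period; deviation gives 89 once then 11 forever.
  43/(1−ρ) ≥ 89 + 11ρ/(1−ρ) ⇒ ρ ≥ 46/78 = 23/39.
Clover: cooperation gives 52 each period; deviation gives 53 once then 15 forever.
  ρ ≥ 1/38.
Both must hold, so the binding constraint is Jade's: ρ ≥ 23/39.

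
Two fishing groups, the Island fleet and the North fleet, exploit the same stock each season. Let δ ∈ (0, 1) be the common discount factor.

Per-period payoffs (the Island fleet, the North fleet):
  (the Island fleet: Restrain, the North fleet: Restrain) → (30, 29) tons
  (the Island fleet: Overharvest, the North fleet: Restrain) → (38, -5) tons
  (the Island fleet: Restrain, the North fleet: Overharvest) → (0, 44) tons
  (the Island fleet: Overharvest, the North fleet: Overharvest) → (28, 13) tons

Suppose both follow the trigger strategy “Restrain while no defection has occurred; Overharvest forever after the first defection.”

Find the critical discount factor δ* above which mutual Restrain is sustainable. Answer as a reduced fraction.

4/5

For the Island fleet: deviation gain 38−30 = 8, per-period punishment loss 30−28 = 2. IC gives δ ≥ 8/10 = 4/5.
For the North fleet: gain 15, loss 16 per period, so δ ≥ 15/31.
The tighter constraint is the Island fleet's, so cooperation needs δ ≥ 4/5.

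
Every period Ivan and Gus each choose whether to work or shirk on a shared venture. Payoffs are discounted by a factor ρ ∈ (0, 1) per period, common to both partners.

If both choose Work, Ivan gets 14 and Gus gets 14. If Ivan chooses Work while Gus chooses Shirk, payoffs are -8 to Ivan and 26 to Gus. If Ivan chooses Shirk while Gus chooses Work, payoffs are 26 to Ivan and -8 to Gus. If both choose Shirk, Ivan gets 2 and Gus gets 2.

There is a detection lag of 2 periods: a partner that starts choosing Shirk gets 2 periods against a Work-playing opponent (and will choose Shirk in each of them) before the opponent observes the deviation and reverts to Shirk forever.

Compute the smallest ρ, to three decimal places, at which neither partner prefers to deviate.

A deviator earns 26 for 2 periods, then 2 forever; cooperating earns 14 forever. Multiplying the IC by (1−ρ):
14 ≥ 26(1−ρ^2) + 2ρ^2, so 24·ρ^2 ≥ 12 and ρ^2 ≥ 1/2.
ρ ≥ (1/2)^(1/2) ≈ 0.707.

0.707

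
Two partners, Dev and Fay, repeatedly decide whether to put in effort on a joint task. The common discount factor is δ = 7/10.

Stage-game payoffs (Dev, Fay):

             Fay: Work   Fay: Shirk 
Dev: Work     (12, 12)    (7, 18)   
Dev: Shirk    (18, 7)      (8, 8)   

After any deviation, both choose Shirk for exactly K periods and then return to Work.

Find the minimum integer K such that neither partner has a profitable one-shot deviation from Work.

3

IC: δ(1−δ^K)/(1−δ) ≥ (18−12)/(12−8) = 3/2.
With δ = 7/10: need 1 − δ^K ≥ 3/2·(1−7/10)/(7/10), i.e. δ^K ≤ 0.3571.
Since (7/10)^2 = 0.4900 and (7/10)^3 = 0.3430, the smallest such K is 3.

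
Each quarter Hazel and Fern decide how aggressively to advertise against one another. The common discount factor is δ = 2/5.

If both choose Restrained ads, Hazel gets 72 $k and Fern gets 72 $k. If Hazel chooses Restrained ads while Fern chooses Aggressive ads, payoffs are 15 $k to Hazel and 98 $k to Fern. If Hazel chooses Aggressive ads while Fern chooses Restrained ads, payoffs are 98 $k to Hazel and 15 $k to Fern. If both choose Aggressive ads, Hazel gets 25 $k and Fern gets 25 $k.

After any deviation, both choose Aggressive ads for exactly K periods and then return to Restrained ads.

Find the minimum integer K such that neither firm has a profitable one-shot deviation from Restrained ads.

2

No profitable deviation requires (72−25)(δ+…+δ^K) ≥ 98−72, i.e. δ+…+δ^K ≥ 26/47 ≈ 0.5532.
With δ = 2/5, the partial sums are K=1: 0.4000, K=2: 0.5600.
K = 2 is the first length at which the sum reaches 0.5532.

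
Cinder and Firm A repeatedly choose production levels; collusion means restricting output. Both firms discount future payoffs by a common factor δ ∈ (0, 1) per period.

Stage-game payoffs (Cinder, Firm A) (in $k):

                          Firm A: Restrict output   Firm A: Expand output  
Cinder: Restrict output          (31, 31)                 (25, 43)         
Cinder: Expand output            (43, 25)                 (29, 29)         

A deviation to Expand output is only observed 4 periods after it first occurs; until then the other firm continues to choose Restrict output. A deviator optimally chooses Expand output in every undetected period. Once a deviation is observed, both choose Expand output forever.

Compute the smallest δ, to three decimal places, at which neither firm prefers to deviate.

0.962

Deviating for the 4 undetected periods gains 43−31 = 12 per period over cooperation, then loses 31−29 = 2 per period forever once punishment starts.
Gain: 12(1 + δ + … + δ^3); loss: 2·δ^4/(1−δ).
No profitable deviation ⇔ 12(1−δ^4) ≤ 2·δ^4, i.e. δ^4 ≥ 12/(12+2) = 6/7.
Hence δ ≥ (6/7)^(1/4) ≈ 0.962.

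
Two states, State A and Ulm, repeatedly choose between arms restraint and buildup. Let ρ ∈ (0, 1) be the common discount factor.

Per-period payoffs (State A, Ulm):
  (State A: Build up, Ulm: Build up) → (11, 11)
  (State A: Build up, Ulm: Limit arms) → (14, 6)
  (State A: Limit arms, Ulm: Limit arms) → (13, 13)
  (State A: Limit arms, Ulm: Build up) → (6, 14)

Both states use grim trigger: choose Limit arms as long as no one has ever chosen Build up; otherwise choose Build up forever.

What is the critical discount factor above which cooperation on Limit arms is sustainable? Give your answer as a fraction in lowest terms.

Cooperation forever yields 13 each period: 13/(1−ρ).
Deviating yields 14 once, then 11 forever: 14 + 11ρ/(1−ρ).
No profitable deviation requires 13/(1−ρ) ≥ 14 + 11ρ/(1−ρ).
Multiplying by (1−ρ): 13 ≥ 14(1−ρ) + 11ρ = 14 − 3ρ.
So 3ρ ≥ 1, i.e. ρ ≥ 1/3.

1/3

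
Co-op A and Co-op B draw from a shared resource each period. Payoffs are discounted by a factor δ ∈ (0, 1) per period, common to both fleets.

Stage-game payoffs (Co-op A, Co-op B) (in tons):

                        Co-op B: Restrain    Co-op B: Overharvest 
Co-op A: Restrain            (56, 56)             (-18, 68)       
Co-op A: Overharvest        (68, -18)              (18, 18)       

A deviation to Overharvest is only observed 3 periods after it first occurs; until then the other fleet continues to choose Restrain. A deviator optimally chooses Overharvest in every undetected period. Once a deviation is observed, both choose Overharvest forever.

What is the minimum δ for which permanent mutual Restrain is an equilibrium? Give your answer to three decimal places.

0.621

Deviating for the 3 undetected periods gains 68−56 = 12 per period over cooperation, then loses 56−18 = 38 per period forever once punishment starts.
Gain: 12(1 + δ + … + δ^2); loss: 38·δ^3/(1−δ).
No profitable deviation ⇔ 12(1−δ^3) ≤ 38·δ^3, i.e. δ^3 ≥ 12/(12+38) = 6/25.
Hence δ ≥ (6/25)^(1/3) ≈ 0.621.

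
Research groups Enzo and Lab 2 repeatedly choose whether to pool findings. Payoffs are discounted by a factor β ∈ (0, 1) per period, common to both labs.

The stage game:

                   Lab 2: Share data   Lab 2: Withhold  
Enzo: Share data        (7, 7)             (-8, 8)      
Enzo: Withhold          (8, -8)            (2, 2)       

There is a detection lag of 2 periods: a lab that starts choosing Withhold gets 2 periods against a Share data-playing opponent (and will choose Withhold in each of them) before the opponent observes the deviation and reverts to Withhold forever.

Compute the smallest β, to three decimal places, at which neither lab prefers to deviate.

The best deviation is to choose Withhold for all 2 undetected periods, earning 8 each, then 2 forever once detected.
Deviation value: 8(1−β^2)/(1−β) + 2β^2/(1−β); cooperation value: 7/(1−β).
IC: 7 ≥ 8(1−β^2) + 2β^2 = 8 − 6β^2.
So β^2 ≥ 1/6, giving β ≥ (1/6)^(1/2) ≈ 0.408.

0.408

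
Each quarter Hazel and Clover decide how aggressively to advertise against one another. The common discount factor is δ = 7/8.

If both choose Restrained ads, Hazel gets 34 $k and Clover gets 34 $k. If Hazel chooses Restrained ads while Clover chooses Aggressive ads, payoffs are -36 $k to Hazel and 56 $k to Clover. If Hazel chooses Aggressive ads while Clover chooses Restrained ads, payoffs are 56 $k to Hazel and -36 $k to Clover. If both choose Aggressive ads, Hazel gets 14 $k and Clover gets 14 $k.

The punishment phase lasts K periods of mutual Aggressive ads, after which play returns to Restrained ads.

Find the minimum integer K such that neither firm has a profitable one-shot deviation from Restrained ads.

No profitable deviation requires (34−14)(δ+…+δ^K) ≥ 56−34, i.e. δ+…+δ^K ≥ 11/10 ≈ 1.1000.
With δ = 7/8, the partial sums are K=1: 0.8750, K=2: 1.6406.
K = 2 is the first length at which the sum reaches 1.1000.

2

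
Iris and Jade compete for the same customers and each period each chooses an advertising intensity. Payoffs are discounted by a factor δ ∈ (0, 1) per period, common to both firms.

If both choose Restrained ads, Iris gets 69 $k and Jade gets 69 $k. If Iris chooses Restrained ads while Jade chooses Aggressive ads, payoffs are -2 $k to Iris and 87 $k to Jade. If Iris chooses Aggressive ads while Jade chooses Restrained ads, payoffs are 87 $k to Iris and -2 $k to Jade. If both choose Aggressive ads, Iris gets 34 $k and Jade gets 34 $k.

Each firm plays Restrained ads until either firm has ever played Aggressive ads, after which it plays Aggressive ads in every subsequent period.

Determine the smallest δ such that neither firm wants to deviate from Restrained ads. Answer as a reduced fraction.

18/53

69/(1−δ) ≥ 87 + 34δ/(1−δ)
69 ≥ 87 − 53δ
δ ≥ 18/53.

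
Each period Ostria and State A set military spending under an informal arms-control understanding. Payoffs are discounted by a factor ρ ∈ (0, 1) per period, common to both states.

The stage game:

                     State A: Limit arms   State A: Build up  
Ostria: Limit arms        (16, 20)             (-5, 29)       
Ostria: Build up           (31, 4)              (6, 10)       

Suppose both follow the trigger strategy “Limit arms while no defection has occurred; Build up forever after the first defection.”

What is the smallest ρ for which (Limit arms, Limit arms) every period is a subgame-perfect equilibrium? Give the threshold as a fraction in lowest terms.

3/5

For Ostria: deviation gain 31−16 = 15, per-period punishment loss 16−6 = 10. IC gives ρ ≥ 15/25 = 3/5.
For State A: gain 9, loss 10 per period, so ρ ≥ 9/19.
The tighter constraint is Ostria's, so cooperation needs ρ ≥ 3/5.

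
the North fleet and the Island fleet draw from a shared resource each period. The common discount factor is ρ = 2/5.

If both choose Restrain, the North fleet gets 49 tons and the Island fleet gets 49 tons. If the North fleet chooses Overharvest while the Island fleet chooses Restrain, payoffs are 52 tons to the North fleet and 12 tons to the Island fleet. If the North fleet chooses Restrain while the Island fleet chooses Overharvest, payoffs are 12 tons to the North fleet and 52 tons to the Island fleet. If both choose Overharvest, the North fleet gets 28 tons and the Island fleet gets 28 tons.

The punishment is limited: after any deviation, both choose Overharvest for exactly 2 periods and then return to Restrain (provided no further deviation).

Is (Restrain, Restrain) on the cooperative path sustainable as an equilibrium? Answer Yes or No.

Yes

Comparing payoff streams over the 3 periods until play realigns: cooperate → 49(1+ρ+…+ρ^2); deviate → 52 + 28(ρ+…+ρ^2).
Cooperation is sustained iff (49−28)(ρ+…+ρ^2) ≥ 52−49.
ρ+…+ρ^2 = 2/5·(1−(2/5)^2)/(1−2/5) = 0.5600, and (52−49)/(49−28) = 0.1429.
0.5600 ≥ 0.1429, so cooperation is sustainable.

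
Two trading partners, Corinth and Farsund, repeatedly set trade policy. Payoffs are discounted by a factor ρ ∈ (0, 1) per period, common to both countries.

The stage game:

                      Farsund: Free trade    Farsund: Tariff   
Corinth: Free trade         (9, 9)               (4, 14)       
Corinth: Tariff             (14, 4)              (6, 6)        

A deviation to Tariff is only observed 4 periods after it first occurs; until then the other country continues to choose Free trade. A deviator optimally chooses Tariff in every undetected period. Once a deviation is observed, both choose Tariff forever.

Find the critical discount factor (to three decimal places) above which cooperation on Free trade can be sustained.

0.889

A deviator earns 14 for 4 periods, then 6 forever; cooperating earns 9 forever. Multiplying the IC by (1−ρ):
9 ≥ 14(1−ρ^4) + 6ρ^4, so 8·ρ^4 ≥ 5 and ρ^4 ≥ 5/8.
ρ ≥ (5/8)^(1/4) ≈ 0.889.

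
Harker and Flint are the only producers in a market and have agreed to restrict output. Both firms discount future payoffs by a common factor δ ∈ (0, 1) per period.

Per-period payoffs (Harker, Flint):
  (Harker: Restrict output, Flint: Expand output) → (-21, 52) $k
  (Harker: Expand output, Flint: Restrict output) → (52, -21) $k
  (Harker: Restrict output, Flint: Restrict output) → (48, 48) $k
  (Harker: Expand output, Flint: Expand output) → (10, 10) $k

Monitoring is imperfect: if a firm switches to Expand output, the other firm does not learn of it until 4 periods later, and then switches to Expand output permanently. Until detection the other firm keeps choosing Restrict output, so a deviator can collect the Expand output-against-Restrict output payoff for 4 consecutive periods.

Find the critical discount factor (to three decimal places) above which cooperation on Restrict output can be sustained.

Deviating for the 4 undetected periods gains 52−48 = 4 per period over cooperation, then loses 48−10 = 38 per period forever once punishment starts.
Gain: 4(1 + δ + … + δ^3); loss: 38·δ^4/(1−δ).
No profitable deviation ⇔ 4(1−δ^4) ≤ 38·δ^4, i.e. δ^4 ≥ 4/(4+38) = 2/21.
Hence δ ≥ (2/21)^(1/4) ≈ 0.556.

0.556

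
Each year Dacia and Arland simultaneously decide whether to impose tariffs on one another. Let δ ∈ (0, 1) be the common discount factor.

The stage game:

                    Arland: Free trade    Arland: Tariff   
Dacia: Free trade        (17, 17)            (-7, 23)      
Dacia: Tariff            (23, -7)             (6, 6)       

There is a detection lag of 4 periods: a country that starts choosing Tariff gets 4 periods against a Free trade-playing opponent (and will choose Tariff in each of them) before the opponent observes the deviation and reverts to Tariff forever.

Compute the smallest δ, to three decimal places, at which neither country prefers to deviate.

0.771

A deviator earns 23 for 4 periods, then 6 forever; cooperating earns 17 forever. Multiplying the IC by (1−δ):
17 ≥ 23(1−δ^4) + 6δ^4, so 17·δ^4 ≥ 6 and δ^4 ≥ 6/17.
δ ≥ (6/17)^(1/4) ≈ 0.771.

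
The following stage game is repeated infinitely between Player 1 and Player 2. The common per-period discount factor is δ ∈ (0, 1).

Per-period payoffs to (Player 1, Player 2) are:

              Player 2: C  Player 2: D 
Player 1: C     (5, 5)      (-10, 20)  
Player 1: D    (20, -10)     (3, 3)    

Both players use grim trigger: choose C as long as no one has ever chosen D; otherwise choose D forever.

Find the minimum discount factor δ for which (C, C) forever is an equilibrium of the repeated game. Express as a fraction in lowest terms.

5/(1−δ) ≥ 20 + 3δ/(1−δ)
5 ≥ 20 − 17δ
δ ≥ 15/17.

15/17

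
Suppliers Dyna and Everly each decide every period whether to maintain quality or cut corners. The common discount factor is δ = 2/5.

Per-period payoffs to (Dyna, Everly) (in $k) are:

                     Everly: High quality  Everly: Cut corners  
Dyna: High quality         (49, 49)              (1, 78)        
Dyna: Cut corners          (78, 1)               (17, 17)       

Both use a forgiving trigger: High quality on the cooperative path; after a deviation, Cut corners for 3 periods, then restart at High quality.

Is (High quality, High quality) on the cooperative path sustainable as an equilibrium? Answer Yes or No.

A one-shot deviation gives 78 now, then 17 for 3 periods, then back to 49.
Gain from deviating: (78−49) today; loss: (49−17) in each of the next 3 periods.
No-deviation condition: (49−17)(δ+…+δ^3) ≥ 78−49, i.e. δ+…+δ^3 ≥ 29/32.
At δ = 2/5: δ+…+δ^3 = 0.6240 < 0.9062.
So cooperation is not sustainable.

No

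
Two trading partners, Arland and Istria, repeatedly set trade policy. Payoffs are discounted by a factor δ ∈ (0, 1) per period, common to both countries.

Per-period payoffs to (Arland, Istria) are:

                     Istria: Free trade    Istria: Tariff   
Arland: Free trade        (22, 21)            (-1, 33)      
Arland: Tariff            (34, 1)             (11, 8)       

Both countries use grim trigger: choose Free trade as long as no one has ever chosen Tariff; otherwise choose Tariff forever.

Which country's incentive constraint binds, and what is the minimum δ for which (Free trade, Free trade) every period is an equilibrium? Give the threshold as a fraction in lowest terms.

Arland; δ ≥ 12/23

Arland: cooperation gives 22 each period; deviation gives 34 once then 11 forever.
  22/(1−δ) ≥ 34 + 11δ/(1−δ) ⇒ δ ≥ 12/23.
Istria: cooperation gives 21 each period; deviation gives 33 once then 8 forever.
  δ ≥ 12/25.
Both must hold, so the binding constraint is Arland's: δ ≥ 12/23.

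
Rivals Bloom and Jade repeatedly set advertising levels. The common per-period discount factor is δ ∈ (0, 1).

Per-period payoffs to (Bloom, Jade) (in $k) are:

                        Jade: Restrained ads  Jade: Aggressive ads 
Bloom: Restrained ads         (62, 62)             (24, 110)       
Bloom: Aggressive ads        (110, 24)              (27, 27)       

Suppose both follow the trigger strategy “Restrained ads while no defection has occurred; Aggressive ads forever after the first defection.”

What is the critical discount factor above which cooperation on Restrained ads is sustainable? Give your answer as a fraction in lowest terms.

48/83

Under grim trigger the critical discount factor is (T−C)/(T−P) with T = 110, C = 62, P = 27.
δ* = (110−62)/(110−27) = 48/83.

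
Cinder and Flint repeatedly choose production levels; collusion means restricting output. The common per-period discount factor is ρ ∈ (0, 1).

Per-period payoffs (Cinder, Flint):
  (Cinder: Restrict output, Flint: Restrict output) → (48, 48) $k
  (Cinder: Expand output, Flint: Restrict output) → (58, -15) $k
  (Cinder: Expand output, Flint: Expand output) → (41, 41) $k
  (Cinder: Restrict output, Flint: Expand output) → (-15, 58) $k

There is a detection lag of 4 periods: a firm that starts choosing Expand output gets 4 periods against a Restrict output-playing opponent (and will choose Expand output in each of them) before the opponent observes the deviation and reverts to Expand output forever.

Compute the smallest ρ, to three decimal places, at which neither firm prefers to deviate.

A deviator earns 58 for 4 periods, then 41 forever; cooperating earns 48 forever. Multiplying the IC by (1−ρ):
48 ≥ 58(1−ρ^4) + 41ρ^4, so 17·ρ^4 ≥ 10 and ρ^4 ≥ 10/17.
ρ ≥ (10/17)^(1/4) ≈ 0.876.

0.876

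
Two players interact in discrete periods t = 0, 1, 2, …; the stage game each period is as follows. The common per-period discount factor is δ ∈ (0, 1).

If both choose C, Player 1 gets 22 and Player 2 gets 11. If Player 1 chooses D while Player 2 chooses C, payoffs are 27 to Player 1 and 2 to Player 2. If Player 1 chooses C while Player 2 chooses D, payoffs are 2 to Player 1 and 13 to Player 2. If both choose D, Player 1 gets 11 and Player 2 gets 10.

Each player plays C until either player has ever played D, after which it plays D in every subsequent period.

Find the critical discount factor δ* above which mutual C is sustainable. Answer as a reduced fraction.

2/3

Player 1: cooperation gives 22 each period; deviation gives 27 once then 11 forever.
  22/(1−δ) ≥ 27 + 11δ/(1−δ) ⇒ δ ≥ 5/16.
Player 2: cooperation gives 11 each period; deviation gives 13 once then 10 forever.
  δ ≥ 2/3.
Both must hold, so the binding constraint is Player 2's: δ ≥ 2/3.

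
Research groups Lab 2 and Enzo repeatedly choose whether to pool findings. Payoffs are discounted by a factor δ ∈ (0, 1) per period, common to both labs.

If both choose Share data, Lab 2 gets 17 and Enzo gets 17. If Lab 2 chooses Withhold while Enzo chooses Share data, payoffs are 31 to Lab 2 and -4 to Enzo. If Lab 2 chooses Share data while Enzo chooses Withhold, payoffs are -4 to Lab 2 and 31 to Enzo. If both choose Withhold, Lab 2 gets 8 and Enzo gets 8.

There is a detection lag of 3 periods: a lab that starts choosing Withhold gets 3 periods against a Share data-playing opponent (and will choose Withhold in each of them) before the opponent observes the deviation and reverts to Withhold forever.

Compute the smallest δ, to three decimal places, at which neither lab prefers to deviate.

0.847

The best deviation is to choose Withhold for all 3 undetected periods, earning 31 each, then 8 forever once detected.
Deviation value: 31(1−δ^3)/(1−δ) + 8δ^3/(1−δ); cooperation value: 17/(1−δ).
IC: 17 ≥ 31(1−δ^3) + 8δ^3 = 31 − 23δ^3.
So δ^3 ≥ 14/23, giving δ ≥ (14/23)^(1/3) ≈ 0.847.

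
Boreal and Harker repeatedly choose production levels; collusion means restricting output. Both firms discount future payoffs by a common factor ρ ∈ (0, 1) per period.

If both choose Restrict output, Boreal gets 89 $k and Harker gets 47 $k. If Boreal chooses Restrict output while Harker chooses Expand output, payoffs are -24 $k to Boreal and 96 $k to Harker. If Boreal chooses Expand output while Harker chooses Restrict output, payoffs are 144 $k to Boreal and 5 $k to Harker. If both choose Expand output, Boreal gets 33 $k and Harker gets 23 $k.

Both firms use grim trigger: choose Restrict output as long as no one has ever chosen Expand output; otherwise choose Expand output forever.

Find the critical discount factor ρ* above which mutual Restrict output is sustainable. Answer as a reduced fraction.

Boreal: cooperation gives 89 each period; deviation gives 144 once then 33 forever.
  89/(1−ρ) ≥ 144 + 33ρ/(1−ρ) ⇒ ρ ≥ 55/111.
Harker: cooperation gives 47 each period; deviation gives 96 once then 23 forever.
  ρ ≥ 49/73.
Both must hold, so the binding constraint is Harker's: ρ ≥ 49/73.

49/73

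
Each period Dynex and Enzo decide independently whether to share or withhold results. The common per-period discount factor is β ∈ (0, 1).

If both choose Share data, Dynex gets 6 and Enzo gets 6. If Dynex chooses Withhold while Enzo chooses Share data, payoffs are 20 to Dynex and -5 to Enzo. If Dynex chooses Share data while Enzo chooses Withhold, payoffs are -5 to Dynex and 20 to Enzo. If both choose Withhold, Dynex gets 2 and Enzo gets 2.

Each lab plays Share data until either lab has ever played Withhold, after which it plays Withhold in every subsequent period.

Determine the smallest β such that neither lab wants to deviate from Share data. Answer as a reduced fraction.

Cooperation forever yields 6 each period: 6/(1−β).
Deviating yields 20 once, then 2 forever: 20 + 2β/(1−β).
No profitable deviation requires 6/(1−β) ≥ 20 + 2β/(1−β).
Multiplying by (1−β): 6 ≥ 20(1−β) + 2β = 20 − 18β.
So 18β ≥ 14, i.e. β ≥ 14/18 = 7/9.

7/9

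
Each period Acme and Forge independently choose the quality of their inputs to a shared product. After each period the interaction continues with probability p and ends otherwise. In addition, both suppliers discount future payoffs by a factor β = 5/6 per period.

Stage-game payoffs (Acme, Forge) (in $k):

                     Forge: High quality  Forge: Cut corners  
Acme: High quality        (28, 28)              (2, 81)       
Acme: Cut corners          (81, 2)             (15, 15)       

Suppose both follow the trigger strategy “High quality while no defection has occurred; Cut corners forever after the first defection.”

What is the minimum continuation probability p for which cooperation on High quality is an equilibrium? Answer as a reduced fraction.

53/55

Expected continuation weight on next period's payoff is β·p = 5/6·p, which plays the role of the discount factor.
Cooperation requires 5/6·p ≥ (81−28)/(81−15) = 53/66, hence p ≥ 53/55.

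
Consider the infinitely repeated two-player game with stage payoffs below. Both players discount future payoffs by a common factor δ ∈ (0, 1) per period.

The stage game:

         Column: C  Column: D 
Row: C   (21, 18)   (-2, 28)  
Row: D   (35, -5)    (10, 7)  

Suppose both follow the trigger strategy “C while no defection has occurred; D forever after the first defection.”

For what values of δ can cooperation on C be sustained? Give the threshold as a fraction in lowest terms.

14/25

Row: cooperation gives 21 each period; deviation gives 35 once then 10 forever.
  21/(1−δ) ≥ 35 + 10δ/(1−δ) ⇒ δ ≥ 14/25.
Column: cooperation gives 18 each period; deviation gives 28 once then 7 forever.
  δ ≥ 10/21.
Both must hold, so the binding constraint is Row's: δ ≥ 14/25.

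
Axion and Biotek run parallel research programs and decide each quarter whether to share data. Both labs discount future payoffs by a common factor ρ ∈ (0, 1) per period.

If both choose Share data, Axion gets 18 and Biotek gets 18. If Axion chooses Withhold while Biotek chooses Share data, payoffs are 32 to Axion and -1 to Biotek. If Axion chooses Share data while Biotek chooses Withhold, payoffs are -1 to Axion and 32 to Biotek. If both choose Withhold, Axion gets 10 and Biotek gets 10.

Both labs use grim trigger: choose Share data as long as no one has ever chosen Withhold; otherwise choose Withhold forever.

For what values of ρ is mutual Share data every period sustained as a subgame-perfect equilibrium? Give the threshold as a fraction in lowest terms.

One-period gain from deviating is 32 − 18 = 14. The loss is 18 − 10 = 8 in every subsequent period, with present value 8·ρ/(1−ρ).
Deviation is unprofitable when 8·ρ/(1−ρ) ≥ 14, i.e. ρ/(1−ρ) ≥ 7/4.
Equivalently ρ ≥ 14/(14+8) = 7/11.

7/11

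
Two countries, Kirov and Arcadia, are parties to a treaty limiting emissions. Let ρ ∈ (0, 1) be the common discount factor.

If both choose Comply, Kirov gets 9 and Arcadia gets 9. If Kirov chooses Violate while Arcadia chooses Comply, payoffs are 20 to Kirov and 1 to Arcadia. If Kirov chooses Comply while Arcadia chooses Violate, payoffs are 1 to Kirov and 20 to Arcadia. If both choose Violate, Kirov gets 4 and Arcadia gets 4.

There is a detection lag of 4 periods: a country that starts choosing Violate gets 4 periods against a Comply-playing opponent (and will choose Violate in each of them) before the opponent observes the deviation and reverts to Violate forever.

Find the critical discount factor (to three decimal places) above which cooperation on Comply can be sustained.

0.911

Deviating for the 4 undetected periods gains 20−9 = 11 per period over cooperation, then loses 9−4 = 5 per period forever once punishment starts.
Gain: 11(1 + ρ + … + ρ^3); loss: 5·ρ^4/(1−ρ).
No profitable deviation ⇔ 11(1−ρ^4) ≤ 5·ρ^4, i.e. ρ^4 ≥ 11/(11+5) = 11/16.
Hence ρ ≥ (11/16)^(1/4) ≈ 0.911.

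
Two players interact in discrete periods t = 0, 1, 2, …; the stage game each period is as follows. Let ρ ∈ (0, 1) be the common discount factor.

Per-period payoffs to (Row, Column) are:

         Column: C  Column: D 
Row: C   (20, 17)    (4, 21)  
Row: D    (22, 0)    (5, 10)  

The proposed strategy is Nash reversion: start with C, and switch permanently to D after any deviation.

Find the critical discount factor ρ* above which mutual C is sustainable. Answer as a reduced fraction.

4/11

Row's threshold: (22−20)/(22−5) = 2/17.
Column's threshold: (21−17)/(21−10) = 4/11.
2/17 < 4/11, so Column binds and ρ* = 4/11.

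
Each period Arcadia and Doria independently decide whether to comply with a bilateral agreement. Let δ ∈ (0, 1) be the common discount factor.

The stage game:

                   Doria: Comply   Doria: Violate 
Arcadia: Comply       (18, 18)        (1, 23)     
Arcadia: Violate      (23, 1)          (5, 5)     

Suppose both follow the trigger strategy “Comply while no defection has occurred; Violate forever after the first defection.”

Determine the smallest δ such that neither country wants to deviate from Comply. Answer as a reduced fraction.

5/18

Cooperation forever yields 18 each period: 18/(1−δ).
Deviating yields 23 once, then 5 forever: 23 + 5δ/(1−δ).
No profitable deviation requires 18/(1−δ) ≥ 23 + 5δ/(1−δ).
Multiplying by (1−δ): 18 ≥ 23(1−δ) + 5δ = 23 − 18δ.
So 18δ ≥ 5, i.e. δ ≥ 5/18.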